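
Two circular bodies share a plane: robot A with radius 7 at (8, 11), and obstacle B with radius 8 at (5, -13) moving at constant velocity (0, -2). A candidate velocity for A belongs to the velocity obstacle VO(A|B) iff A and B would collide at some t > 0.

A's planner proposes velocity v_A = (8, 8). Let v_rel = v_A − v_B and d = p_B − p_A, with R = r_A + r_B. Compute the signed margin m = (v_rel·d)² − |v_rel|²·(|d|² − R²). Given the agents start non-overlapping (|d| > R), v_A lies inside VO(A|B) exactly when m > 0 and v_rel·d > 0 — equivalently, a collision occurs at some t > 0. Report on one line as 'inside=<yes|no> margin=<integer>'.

d = (-3, -24),  |d|² = 585;  R = 7+8 = 15,  c = 585−15² = 360
v_rel = (8, 10),  |v_rel|² = 164;  v_rel·d = (8)·(-3) + (10)·(-24) = -264
164·t² + 528·t + 360 = 0  ⇒  m = (-264)² − 164·360 = 10656
m = 10656 > 0,  v_rel·d = -264 < 0  ⇒  outside

inside=no margin=10656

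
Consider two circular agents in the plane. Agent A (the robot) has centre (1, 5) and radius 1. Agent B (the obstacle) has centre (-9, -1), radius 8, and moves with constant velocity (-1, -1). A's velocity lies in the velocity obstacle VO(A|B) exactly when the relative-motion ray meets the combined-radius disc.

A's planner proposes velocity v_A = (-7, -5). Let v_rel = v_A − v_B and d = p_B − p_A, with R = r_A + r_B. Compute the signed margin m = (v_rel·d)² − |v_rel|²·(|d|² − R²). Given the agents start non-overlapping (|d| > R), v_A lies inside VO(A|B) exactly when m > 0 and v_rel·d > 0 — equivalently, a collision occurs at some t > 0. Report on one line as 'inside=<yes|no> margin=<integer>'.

d = (-10, -6),  |d|² = 136;  R = 1+8 = 9,  c = 136−9² = 55
v_rel = (-6, -4),  |v_rel|² = 52;  v_rel·d = (-6)·(-10) + (-4)·(-6) = 84
52·t² − 168·t + 55 = 0  ⇒  m = 84² − 52·55 = 4196
m = 4196 > 0,  v_rel·d = 84 > 0  ⇒  inside

inside=yes margin=4196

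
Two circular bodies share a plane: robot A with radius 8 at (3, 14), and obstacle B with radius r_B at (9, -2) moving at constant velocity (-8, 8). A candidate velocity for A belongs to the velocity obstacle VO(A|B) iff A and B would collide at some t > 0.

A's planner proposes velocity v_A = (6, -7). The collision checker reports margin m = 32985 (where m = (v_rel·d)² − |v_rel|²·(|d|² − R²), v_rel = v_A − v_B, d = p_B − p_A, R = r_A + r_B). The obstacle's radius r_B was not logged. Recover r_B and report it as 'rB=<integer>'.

m = 32985
d = (6, -16);  v_rel = (14, -15),  |v_rel|² = 421
v_rel×d = (14)·(-16) − (-15)·(6) = -134
since m = R²·421 − (-134)²:  R² = (17956 + 32985) / 421 = 121
R = √121 = 11  ⇒  r_B = 11 − 8 = 3

rB=3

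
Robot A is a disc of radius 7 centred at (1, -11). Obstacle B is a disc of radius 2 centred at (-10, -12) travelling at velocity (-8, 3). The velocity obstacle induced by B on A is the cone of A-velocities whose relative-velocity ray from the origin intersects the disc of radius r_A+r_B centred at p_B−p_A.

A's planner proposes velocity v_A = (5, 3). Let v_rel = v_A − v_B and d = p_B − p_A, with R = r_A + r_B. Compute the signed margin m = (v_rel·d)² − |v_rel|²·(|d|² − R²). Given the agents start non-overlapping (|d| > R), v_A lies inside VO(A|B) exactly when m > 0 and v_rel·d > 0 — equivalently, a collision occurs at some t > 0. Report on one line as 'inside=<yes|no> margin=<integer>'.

d = (-11, -1),  |d|² = 122;  R = 7+2 = 9,  c = 122−9² = 41
v_rel = (13, 0),  |v_rel|² = 169;  v_rel·d = (13)·(-11) + (0)·(-1) = -143
169·t² + 286·t + 41 = 0  ⇒  m = (-143)² − 169·41 = 13520
m = 13520 > 0,  v_rel·d = -143 < 0  ⇒  outside

inside=no margin=13520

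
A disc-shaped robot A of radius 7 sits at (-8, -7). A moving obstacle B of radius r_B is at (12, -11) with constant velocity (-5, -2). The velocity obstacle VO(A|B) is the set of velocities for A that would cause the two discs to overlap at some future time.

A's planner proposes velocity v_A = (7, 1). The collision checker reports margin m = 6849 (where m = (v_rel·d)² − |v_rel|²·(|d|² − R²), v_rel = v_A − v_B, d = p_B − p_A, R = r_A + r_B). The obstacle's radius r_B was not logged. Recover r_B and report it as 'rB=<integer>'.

m = 6849
d = (20, -4);  v_rel = (12, 3),  |v_rel|² = 153
v_rel×d = (12)·(-4) − (3)·(20) = -108
since m = R²·153 − (-108)²:  R² = (11664 + 6849) / 153 = 121
R = √121 = 11  ⇒  r_B = 11 − 7 = 4

rB=4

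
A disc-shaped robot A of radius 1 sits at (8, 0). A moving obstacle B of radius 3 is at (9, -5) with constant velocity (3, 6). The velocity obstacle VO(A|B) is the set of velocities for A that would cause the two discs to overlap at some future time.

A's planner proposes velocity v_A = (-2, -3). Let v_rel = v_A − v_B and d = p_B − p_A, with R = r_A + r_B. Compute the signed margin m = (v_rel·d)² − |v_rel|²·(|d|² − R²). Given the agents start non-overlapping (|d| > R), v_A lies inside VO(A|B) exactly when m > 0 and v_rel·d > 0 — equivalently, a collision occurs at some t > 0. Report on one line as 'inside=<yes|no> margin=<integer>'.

d = (1, -5),  |d|² = 26;  R = 1+3 = 4,  c = 26−4² = 10
v_rel = (-5, -9),  |v_rel|² = 106;  v_rel·d = (-5)·(1) + (-9)·(-5) = 40
106·t² − 80·t + 10 = 0  ⇒  m = 40² − 106·10 = 540
m = 540 > 0,  v_rel·d = 40 > 0  ⇒  inside

inside=yes margin=540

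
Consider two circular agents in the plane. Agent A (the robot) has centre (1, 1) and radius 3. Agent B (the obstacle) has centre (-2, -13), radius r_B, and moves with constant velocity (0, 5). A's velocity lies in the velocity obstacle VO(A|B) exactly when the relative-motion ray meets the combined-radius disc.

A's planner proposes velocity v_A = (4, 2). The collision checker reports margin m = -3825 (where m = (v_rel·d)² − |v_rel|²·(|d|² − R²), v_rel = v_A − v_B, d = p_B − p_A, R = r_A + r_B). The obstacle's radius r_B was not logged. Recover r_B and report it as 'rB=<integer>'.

m = -3825
d = (-3, -14);  v_rel = (4, -3),  |v_rel|² = 25
v_rel×d = (4)·(-14) − (-3)·(-3) = -65
since m = R²·25 − (-65)²:  R² = (4225 + -3825) / 25 = 16
R = √16 = 4  ⇒  r_B = 4 − 3 = 1

rB=1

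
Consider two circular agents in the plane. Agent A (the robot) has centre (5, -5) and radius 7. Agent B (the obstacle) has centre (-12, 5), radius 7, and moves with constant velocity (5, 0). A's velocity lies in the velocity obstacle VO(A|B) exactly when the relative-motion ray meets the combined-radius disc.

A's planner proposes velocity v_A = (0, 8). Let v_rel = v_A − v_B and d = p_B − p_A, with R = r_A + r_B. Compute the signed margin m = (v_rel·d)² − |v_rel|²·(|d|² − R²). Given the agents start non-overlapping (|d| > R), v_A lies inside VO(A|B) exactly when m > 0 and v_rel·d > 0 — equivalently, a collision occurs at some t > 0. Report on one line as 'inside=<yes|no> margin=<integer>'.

d = (-17, 10),  |d|² = 389;  R = 7+7 = 14,  c = 389−14² = 193
v_rel = (-5, 8),  |v_rel|² = 89;  v_rel·d = (-5)·(-17) + (8)·(10) = 165
89·t² − 330·t + 193 = 0  ⇒  m = 165² − 89·193 = 10048
m = 10048 > 0,  v_rel·d = 165 > 0  ⇒  inside

inside=yes margin=10048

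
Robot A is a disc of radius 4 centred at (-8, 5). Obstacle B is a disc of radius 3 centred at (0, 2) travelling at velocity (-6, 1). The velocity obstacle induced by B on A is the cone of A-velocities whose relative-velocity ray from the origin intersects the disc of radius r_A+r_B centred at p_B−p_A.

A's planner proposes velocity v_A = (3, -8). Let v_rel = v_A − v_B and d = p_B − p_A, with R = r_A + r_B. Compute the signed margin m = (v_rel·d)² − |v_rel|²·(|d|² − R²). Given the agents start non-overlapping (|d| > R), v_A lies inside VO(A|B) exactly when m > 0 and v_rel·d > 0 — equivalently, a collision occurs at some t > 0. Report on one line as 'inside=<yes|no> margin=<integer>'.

d = (8, -3),  |d|² = 73;  R = 4+3 = 7,  c = 73−7² = 24
v_rel = (9, -9),  |v_rel|² = 162;  v_rel·d = (9)·(8) + (-9)·(-3) = 99
162·t² − 198·t + 24 = 0  ⇒  m = 99² − 162·24 = 5913
m = 5913 > 0,  v_rel·d = 99 > 0  ⇒  inside

inside=yes margin=5913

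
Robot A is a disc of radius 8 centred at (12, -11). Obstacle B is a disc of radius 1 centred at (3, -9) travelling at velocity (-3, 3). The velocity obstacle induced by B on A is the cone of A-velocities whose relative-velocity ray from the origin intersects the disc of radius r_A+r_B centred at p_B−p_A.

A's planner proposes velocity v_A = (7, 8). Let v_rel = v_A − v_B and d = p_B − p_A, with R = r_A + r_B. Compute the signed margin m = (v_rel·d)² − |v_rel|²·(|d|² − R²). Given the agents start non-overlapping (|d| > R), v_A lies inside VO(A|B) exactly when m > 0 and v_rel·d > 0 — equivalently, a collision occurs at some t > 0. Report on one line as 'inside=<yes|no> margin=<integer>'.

d = (-9, 2),  |d|² = 85;  R = 8+1 = 9,  c = 85−9² = 4
v_rel = (10, 5),  |v_rel|² = 125;  v_rel·d = (10)·(-9) + (5)·(2) = -80
125·t² + 160·t + 4 = 0  ⇒  m = (-80)² − 125·4 = 5900
m = 5900 > 0,  v_rel·d = -80 < 0  ⇒  outside

inside=no margin=5900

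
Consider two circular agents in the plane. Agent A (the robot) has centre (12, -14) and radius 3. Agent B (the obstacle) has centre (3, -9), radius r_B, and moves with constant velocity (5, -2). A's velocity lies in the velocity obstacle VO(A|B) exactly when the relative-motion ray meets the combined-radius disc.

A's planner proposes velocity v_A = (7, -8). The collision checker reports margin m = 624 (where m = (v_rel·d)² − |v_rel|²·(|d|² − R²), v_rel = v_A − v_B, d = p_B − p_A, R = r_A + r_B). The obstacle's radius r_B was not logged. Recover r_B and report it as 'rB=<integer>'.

m = 624
d = (-9, 5);  v_rel = (2, -6),  |v_rel|² = 40
v_rel×d = (2)·(5) − (-6)·(-9) = -44
since m = R²·40 − (-44)²:  R² = (1936 + 624) / 40 = 64
R = √64 = 8  ⇒  r_B = 8 − 3 = 5

rB=5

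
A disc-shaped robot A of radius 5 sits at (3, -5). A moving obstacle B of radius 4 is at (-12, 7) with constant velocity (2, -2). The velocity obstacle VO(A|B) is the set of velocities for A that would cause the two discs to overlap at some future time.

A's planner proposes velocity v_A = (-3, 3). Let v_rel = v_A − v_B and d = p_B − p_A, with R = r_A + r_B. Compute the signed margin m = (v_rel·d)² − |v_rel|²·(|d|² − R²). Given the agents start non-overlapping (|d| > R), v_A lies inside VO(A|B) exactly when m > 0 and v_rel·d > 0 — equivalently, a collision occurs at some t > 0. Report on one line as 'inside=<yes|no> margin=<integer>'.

d = (-15, 12),  |d|² = 369;  R = 5+4 = 9,  c = 369−9² = 288
v_rel = (-5, 5),  |v_rel|² = 50;  v_rel·d = (-5)·(-15) + (5)·(12) = 135
50·t² − 270·t + 288 = 0  ⇒  m = 135² − 50·288 = 3825
m = 3825 > 0,  v_rel·d = 135 > 0  ⇒  inside

inside=yes margin=3825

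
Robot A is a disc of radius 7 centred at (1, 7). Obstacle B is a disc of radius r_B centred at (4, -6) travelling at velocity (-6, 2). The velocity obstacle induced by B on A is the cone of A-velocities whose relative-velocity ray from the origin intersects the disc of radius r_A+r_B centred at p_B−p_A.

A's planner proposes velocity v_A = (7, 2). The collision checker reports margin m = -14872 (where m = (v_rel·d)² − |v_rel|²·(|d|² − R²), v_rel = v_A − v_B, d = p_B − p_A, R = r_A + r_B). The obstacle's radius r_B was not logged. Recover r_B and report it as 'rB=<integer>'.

m = -14872
d = (3, -13);  v_rel = (13, 0),  |v_rel|² = 169
v_rel×d = (13)·(-13) − (0)·(3) = -169
since m = R²·169 − (-169)²:  R² = (28561 + -14872) / 169 = 81
R = √81 = 9  ⇒  r_B = 9 − 7 = 2

rB=2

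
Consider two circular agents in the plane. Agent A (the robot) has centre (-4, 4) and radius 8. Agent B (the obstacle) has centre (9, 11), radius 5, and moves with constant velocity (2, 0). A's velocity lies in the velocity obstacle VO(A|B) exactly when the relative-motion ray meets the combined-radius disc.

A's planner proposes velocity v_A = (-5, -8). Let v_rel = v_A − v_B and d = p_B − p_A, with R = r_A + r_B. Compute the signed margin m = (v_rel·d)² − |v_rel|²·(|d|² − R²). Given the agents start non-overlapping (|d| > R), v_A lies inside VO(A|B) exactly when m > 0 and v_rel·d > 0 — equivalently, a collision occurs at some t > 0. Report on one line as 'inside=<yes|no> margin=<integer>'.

d = (13, 7),  |d|² = 218;  R = 8+5 = 13,  c = 218−13² = 49
v_rel = (-7, -8),  |v_rel|² = 113;  v_rel·d = (-7)·(13) + (-8)·(7) = -147
113·t² + 294·t + 49 = 0  ⇒  m = (-147)² − 113·49 = 16072
m = 16072 > 0,  v_rel·d = -147 < 0  ⇒  outside

inside=no margin=16072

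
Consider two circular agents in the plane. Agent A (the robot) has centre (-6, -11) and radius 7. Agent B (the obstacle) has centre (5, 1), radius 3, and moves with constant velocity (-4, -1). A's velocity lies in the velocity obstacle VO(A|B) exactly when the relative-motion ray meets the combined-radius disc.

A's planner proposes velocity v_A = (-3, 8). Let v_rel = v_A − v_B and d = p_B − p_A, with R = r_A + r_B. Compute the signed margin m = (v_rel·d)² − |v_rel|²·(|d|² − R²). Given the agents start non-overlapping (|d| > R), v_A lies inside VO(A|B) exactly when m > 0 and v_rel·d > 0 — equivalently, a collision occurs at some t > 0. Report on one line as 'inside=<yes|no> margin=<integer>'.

d = (11, 12),  |d|² = 265;  R = 7+3 = 10,  c = 265−10² = 165
v_rel = (1, 9),  |v_rel|² = 82;  v_rel·d = (1)·(11) + (9)·(12) = 119
82·t² − 238·t + 165 = 0  ⇒  m = 119² − 82·165 = 631
m = 631 > 0,  v_rel·d = 119 > 0  ⇒  inside

inside=yes margin=631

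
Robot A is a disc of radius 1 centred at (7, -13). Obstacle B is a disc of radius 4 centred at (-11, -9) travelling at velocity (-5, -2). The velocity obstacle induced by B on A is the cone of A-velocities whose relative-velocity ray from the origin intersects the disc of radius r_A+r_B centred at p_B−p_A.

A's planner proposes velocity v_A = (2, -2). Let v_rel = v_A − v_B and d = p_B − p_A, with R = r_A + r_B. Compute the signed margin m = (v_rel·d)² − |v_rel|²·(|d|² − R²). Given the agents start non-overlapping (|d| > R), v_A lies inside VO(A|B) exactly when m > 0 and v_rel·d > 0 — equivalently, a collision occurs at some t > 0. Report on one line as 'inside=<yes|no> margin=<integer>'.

d = (-18, 4),  |d|² = 340;  R = 1+4 = 5,  c = 340−5² = 315
v_rel = (7, 0),  |v_rel|² = 49;  v_rel·d = (7)·(-18) + (0)·(4) = -126
49·t² + 252·t + 315 = 0  ⇒  m = (-126)² − 49·315 = 441
m = 441 > 0,  v_rel·d = -126 < 0  ⇒  outside

inside=no margin=441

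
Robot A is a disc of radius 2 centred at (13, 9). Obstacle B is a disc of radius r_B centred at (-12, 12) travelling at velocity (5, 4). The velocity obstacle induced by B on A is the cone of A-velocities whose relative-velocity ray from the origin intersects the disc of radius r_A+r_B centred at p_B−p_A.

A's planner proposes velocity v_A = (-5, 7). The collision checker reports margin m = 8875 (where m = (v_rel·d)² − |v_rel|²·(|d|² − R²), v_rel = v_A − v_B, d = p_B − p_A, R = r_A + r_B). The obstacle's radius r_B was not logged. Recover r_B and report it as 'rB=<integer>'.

m = 8875
d = (-25, 3);  v_rel = (-10, 3),  |v_rel|² = 109
v_rel×d = (-10)·(3) − (3)·(-25) = 45
since m = R²·109 − 45²:  R² = (2025 + 8875) / 109 = 100
R = √100 = 10  ⇒  r_B = 10 − 2 = 8

rB=8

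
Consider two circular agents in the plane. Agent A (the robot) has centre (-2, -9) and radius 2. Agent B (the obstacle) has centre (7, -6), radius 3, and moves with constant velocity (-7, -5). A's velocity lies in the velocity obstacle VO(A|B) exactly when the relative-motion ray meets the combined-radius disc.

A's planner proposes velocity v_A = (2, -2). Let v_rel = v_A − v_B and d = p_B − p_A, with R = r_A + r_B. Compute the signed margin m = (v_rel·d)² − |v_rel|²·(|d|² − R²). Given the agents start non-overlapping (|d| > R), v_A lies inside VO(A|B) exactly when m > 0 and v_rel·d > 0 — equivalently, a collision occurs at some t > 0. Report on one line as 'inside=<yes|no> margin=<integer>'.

d = (9, 3),  |d|² = 90;  R = 2+3 = 5,  c = 90−5² = 65
v_rel = (9, 3),  |v_rel|² = 90;  v_rel·d = (9)·(9) + (3)·(3) = 90
90·t² − 180·t + 65 = 0  ⇒  m = 90² − 90·65 = 2250
m = 2250 > 0,  v_rel·d = 90 > 0  ⇒  inside

inside=yes margin=2250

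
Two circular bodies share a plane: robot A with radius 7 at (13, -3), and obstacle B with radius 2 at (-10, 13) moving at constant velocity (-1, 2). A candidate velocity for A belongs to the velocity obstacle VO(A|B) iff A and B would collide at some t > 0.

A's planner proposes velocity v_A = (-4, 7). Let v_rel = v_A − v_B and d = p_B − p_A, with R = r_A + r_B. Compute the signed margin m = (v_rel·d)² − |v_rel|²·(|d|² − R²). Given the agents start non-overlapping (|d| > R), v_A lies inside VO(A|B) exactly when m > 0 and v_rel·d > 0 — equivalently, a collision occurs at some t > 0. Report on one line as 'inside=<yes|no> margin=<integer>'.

d = (-23, 16),  |d|² = 785;  R = 7+2 = 9,  c = 785−9² = 704
v_rel = (-3, 5),  |v_rel|² = 34;  v_rel·d = (-3)·(-23) + (5)·(16) = 149
34·t² − 298·t + 704 = 0  ⇒  m = 149² − 34·704 = -1735
m = -1735 < 0,  v_rel·d = 149 > 0  ⇒  outside

inside=no margin=-1735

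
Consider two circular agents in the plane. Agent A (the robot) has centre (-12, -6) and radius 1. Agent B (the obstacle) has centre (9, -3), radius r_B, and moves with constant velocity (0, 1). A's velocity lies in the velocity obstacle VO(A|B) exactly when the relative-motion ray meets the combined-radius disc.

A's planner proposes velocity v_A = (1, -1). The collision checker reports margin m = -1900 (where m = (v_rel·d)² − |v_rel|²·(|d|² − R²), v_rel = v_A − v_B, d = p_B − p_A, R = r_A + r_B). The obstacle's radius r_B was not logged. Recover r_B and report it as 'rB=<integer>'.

m = -1900
d = (21, 3);  v_rel = (1, -2),  |v_rel|² = 5
v_rel×d = (1)·(3) − (-2)·(21) = 45
since m = R²·5 − 45²:  R² = (2025 + -1900) / 5 = 25
R = √25 = 5  ⇒  r_B = 5 − 1 = 4

rB=4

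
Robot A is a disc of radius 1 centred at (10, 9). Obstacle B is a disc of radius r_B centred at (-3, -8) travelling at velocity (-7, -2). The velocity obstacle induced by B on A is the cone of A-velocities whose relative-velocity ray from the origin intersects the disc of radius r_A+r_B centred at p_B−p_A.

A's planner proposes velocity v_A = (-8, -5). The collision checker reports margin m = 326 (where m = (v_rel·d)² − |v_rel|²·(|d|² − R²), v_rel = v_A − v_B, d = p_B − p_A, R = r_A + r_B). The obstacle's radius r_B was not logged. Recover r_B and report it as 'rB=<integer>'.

m = 326
d = (-13, -17);  v_rel = (-1, -3),  |v_rel|² = 10
v_rel×d = (-1)·(-17) − (-3)·(-13) = -22
since m = R²·10 − (-22)²:  R² = (484 + 326) / 10 = 81
R = √81 = 9  ⇒  r_B = 9 − 1 = 8

rB=8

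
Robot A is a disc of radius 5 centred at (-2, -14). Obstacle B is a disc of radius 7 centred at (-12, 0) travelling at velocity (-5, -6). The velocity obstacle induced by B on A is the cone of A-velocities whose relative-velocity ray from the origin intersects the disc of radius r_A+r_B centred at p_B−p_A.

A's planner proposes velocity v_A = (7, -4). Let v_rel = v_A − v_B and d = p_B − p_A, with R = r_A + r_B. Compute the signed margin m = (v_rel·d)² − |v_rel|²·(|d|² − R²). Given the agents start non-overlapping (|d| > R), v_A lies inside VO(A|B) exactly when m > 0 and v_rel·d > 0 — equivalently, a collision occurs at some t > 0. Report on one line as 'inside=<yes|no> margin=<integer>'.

d = (-10, 14),  |d|² = 296;  R = 5+7 = 12,  c = 296−12² = 152
v_rel = (12, 2),  |v_rel|² = 148;  v_rel·d = (12)·(-10) + (2)·(14) = -92
148·t² + 184·t + 152 = 0  ⇒  m = (-92)² − 148·152 = -14032
m = -14032 < 0,  v_rel·d = -92 < 0  ⇒  outside

inside=no margin=-14032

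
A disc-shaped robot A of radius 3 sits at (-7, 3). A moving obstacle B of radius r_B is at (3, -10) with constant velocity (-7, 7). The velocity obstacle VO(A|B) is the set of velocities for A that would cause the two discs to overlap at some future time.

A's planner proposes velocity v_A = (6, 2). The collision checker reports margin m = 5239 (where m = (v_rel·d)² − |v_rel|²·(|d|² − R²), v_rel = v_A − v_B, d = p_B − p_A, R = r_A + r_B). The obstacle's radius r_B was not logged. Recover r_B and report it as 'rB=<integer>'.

m = 5239
d = (10, -13);  v_rel = (13, -5),  |v_rel|² = 194
v_rel×d = (13)·(-13) − (-5)·(10) = -119
since m = R²·194 − (-119)²:  R² = (14161 + 5239) / 194 = 100
R = √100 = 10  ⇒  r_B = 10 − 3 = 7

rB=7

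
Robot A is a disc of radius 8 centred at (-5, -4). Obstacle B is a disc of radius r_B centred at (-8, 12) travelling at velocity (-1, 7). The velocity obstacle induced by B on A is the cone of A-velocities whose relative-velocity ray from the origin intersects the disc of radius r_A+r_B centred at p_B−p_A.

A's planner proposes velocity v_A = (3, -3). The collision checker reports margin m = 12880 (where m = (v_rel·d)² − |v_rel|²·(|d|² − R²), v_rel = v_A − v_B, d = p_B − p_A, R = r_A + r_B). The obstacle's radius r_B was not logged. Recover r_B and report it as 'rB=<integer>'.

m = 12880
d = (-3, 16);  v_rel = (4, -10),  |v_rel|² = 116
v_rel×d = (4)·(16) − (-10)·(-3) = 34
since m = R²·116 − 34²:  R² = (1156 + 12880) / 116 = 121
R = √121 = 11  ⇒  r_B = 11 − 8 = 3

rB=3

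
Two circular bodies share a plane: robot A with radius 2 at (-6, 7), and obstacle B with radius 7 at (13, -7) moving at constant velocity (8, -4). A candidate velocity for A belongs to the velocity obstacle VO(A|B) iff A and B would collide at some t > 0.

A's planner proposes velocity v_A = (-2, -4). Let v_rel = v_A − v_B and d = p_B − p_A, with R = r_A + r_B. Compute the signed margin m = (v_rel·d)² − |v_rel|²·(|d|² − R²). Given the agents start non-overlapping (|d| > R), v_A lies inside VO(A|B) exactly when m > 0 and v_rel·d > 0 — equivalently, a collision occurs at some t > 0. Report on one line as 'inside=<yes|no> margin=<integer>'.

d = (19, -14),  |d|² = 557;  R = 2+7 = 9,  c = 557−9² = 476
v_rel = (-10, 0),  |v_rel|² = 100;  v_rel·d = (-10)·(19) + (0)·(-14) = -190
100·t² + 380·t + 476 = 0  ⇒  m = (-190)² − 100·476 = -11500
m = -11500 < 0,  v_rel·d = -190 < 0  ⇒  outside

inside=no margin=-11500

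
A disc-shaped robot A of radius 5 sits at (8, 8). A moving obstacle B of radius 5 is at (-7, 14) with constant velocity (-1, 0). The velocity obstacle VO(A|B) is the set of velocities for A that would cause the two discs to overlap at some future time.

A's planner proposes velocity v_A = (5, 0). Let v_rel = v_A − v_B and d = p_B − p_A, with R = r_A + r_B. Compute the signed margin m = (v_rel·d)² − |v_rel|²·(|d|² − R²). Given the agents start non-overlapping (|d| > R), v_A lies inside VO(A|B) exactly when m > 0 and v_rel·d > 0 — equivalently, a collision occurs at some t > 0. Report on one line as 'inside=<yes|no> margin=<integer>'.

d = (-15, 6),  |d|² = 261;  R = 5+5 = 10,  c = 261−10² = 161
v_rel = (6, 0),  |v_rel|² = 36;  v_rel·d = (6)·(-15) + (0)·(6) = -90
36·t² + 180·t + 161 = 0  ⇒  m = (-90)² − 36·161 = 2304
m = 2304 > 0,  v_rel·d = -90 < 0  ⇒  outside

inside=no margin=2304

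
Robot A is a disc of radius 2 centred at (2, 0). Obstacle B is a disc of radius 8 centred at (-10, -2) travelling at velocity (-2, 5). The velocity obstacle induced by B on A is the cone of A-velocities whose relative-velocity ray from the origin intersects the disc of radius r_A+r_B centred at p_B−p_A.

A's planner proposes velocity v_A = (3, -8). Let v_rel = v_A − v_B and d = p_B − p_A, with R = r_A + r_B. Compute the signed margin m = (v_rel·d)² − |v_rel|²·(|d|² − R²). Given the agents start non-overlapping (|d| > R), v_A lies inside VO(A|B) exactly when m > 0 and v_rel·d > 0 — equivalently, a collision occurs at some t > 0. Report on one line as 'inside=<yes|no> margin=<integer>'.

d = (-12, -2),  |d|² = 148;  R = 2+8 = 10,  c = 148−10² = 48
v_rel = (5, -13),  |v_rel|² = 194;  v_rel·d = (5)·(-12) + (-13)·(-2) = -34
194·t² + 68·t + 48 = 0  ⇒  m = (-34)² − 194·48 = -8156
m = -8156 < 0,  v_rel·d = -34 < 0  ⇒  outside

inside=no margin=-8156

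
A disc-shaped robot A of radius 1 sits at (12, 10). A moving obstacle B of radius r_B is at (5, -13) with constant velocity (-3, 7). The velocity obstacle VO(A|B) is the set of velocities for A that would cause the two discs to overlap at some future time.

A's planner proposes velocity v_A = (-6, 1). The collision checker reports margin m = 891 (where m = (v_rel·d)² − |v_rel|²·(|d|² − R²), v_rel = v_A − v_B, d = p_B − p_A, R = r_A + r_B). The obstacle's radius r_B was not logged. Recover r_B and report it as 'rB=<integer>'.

m = 891
d = (-7, -23);  v_rel = (-3, -6),  |v_rel|² = 45
v_rel×d = (-3)·(-23) − (-6)·(-7) = 27
since m = R²·45 − 27²:  R² = (729 + 891) / 45 = 36
R = √36 = 6  ⇒  r_B = 6 − 1 = 5

rB=5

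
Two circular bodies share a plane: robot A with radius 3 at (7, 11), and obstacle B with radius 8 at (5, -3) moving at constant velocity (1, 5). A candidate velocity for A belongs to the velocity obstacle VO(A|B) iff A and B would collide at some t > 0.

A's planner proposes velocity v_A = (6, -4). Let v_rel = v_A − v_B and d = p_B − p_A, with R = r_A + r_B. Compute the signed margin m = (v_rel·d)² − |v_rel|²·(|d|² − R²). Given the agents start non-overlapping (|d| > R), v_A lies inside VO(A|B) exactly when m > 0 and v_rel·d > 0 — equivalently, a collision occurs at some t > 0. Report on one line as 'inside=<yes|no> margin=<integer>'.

d = (-2, -14),  |d|² = 200;  R = 3+8 = 11,  c = 200−11² = 79
v_rel = (5, -9),  |v_rel|² = 106;  v_rel·d = (5)·(-2) + (-9)·(-14) = 116
106·t² − 232·t + 79 = 0  ⇒  m = 116² − 106·79 = 5082
m = 5082 > 0,  v_rel·d = 116 > 0  ⇒  inside

inside=yes margin=5082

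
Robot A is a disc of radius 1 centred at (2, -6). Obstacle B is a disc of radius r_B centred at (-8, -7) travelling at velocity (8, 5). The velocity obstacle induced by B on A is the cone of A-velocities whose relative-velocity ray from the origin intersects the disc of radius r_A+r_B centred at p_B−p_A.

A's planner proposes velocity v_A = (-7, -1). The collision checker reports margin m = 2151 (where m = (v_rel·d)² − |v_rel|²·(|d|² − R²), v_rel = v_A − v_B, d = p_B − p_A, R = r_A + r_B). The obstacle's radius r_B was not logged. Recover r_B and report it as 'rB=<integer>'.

m = 2151
d = (-10, -1);  v_rel = (-15, -6),  |v_rel|² = 261
v_rel×d = (-15)·(-1) − (-6)·(-10) = -45
since m = R²·261 − (-45)²:  R² = (2025 + 2151) / 261 = 16
R = √16 = 4  ⇒  r_B = 4 − 1 = 3

rB=3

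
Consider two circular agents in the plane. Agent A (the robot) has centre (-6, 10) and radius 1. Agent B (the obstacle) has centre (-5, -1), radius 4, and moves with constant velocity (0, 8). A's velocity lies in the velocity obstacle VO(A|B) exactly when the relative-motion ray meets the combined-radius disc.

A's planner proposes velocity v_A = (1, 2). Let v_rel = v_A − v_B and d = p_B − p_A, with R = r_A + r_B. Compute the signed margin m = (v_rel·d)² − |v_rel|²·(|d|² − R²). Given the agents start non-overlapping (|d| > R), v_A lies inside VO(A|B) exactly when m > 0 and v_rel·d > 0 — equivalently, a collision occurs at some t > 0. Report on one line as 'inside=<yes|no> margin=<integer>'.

d = (1, -11),  |d|² = 122;  R = 1+4 = 5,  c = 122−5² = 97
v_rel = (1, -6),  |v_rel|² = 37;  v_rel·d = (1)·(1) + (-6)·(-11) = 67
37·t² − 134·t + 97 = 0  ⇒  m = 67² − 37·97 = 900
m = 900 > 0,  v_rel·d = 67 > 0  ⇒  inside

inside=yes margin=900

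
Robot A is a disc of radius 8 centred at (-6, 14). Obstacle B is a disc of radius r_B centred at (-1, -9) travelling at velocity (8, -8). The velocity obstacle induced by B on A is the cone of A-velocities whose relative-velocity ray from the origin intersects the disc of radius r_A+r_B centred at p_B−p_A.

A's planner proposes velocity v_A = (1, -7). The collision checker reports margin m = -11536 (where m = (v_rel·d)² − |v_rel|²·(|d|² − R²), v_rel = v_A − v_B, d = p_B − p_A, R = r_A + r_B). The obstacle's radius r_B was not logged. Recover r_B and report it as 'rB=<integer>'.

m = -11536
d = (5, -23);  v_rel = (-7, 1),  |v_rel|² = 50
v_rel×d = (-7)·(-23) − (1)·(5) = 156
since m = R²·50 − 156²:  R² = (24336 + -11536) / 50 = 256
R = √256 = 16  ⇒  r_B = 16 − 8 = 8

rB=8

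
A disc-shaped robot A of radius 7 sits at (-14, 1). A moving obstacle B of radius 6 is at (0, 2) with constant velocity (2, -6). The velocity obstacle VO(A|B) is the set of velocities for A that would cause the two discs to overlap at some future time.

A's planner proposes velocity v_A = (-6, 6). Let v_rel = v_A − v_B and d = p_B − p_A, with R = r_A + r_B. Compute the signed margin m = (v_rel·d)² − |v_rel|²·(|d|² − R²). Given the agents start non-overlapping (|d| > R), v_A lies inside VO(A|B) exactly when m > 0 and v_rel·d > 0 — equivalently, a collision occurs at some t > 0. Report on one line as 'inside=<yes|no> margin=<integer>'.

d = (14, 1),  |d|² = 197;  R = 7+6 = 13,  c = 197−13² = 28
v_rel = (-8, 12),  |v_rel|² = 208;  v_rel·d = (-8)·(14) + (12)·(1) = -100
208·t² + 200·t + 28 = 0  ⇒  m = (-100)² − 208·28 = 4176
m = 4176 > 0,  v_rel·d = -100 < 0  ⇒  outside

inside=no margin=4176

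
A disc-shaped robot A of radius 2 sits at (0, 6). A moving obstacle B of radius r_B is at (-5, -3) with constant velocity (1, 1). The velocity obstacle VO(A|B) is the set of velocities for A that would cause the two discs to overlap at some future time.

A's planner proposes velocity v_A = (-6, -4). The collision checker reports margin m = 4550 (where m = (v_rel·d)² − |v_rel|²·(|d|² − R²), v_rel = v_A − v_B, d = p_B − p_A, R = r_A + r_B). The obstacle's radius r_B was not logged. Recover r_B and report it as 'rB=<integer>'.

m = 4550
d = (-5, -9);  v_rel = (-7, -5),  |v_rel|² = 74
v_rel×d = (-7)·(-9) − (-5)·(-5) = 38
since m = R²·74 − 38²:  R² = (1444 + 4550) / 74 = 81
R = √81 = 9  ⇒  r_B = 9 − 2 = 7

rB=7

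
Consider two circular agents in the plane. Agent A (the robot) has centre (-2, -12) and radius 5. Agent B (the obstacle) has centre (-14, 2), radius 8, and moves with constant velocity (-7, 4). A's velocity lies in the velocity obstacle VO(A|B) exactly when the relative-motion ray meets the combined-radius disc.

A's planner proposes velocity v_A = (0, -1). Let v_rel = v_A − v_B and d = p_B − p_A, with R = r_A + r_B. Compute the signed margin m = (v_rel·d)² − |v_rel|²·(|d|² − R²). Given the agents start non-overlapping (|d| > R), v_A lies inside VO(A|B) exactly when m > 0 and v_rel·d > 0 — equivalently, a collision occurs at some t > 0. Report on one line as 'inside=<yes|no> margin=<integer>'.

d = (-12, 14),  |d|² = 340;  R = 5+8 = 13,  c = 340−13² = 171
v_rel = (7, -5),  |v_rel|² = 74;  v_rel·d = (7)·(-12) + (-5)·(14) = -154
74·t² + 308·t + 171 = 0  ⇒  m = (-154)² − 74·171 = 11062
m = 11062 > 0,  v_rel·d = -154 < 0  ⇒  outside

inside=no margin=11062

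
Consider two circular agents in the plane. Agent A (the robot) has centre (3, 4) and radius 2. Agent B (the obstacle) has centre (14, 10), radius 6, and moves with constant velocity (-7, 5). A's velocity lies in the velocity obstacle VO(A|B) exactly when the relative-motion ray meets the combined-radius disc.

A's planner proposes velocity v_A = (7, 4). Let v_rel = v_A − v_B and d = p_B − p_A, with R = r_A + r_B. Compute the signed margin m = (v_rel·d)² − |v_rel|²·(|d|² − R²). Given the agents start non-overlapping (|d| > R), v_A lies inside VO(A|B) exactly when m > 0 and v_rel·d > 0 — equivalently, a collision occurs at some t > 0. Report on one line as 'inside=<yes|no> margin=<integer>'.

d = (11, 6),  |d|² = 157;  R = 2+6 = 8,  c = 157−8² = 93
v_rel = (14, -1),  |v_rel|² = 197;  v_rel·d = (14)·(11) + (-1)·(6) = 148
197·t² − 296·t + 93 = 0  ⇒  m = 148² − 197·93 = 3583
m = 3583 > 0,  v_rel·d = 148 > 0  ⇒  inside

inside=yes margin=3583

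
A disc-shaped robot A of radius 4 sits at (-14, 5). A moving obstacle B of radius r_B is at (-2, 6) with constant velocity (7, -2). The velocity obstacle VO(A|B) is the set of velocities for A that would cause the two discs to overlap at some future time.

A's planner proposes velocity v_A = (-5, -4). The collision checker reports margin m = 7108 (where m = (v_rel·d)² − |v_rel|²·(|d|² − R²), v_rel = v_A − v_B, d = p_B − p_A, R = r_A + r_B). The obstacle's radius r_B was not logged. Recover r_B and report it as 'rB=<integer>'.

m = 7108
d = (12, 1);  v_rel = (-12, -2),  |v_rel|² = 148
v_rel×d = (-12)·(1) − (-2)·(12) = 12
since m = R²·148 − 12²:  R² = (144 + 7108) / 148 = 49
R = √49 = 7  ⇒  r_B = 7 − 4 = 3

rB=3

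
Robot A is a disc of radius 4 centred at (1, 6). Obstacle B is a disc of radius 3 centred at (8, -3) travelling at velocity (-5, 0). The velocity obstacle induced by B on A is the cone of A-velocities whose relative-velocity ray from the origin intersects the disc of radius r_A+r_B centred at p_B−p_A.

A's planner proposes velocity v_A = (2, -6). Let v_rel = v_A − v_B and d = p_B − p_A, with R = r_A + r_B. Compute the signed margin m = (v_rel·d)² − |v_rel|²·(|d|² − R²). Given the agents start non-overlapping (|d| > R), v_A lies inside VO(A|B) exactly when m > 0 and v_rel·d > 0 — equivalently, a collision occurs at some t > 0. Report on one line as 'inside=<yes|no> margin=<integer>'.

d = (7, -9),  |d|² = 130;  R = 4+3 = 7,  c = 130−7² = 81
v_rel = (7, -6),  |v_rel|² = 85;  v_rel·d = (7)·(7) + (-6)·(-9) = 103
85·t² − 206·t + 81 = 0  ⇒  m = 103² − 85·81 = 3724
m = 3724 > 0,  v_rel·d = 103 > 0  ⇒  inside

inside=yes margin=3724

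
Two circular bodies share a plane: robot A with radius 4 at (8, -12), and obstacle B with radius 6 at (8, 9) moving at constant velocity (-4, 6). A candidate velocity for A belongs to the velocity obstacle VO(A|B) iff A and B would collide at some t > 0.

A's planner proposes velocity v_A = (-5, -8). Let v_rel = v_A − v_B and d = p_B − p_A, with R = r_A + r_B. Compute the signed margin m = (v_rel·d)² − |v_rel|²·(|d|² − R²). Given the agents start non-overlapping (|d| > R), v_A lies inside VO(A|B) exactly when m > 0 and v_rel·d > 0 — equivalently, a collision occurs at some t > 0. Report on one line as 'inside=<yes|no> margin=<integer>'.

d = (0, 21),  |d|² = 441;  R = 4+6 = 10,  c = 441−10² = 341
v_rel = (-1, -14),  |v_rel|² = 197;  v_rel·d = (-1)·(0) + (-14)·(21) = -294
197·t² + 588·t + 341 = 0  ⇒  m = (-294)² − 197·341 = 19259
m = 19259 > 0,  v_rel·d = -294 < 0  ⇒  outside

inside=no margin=19259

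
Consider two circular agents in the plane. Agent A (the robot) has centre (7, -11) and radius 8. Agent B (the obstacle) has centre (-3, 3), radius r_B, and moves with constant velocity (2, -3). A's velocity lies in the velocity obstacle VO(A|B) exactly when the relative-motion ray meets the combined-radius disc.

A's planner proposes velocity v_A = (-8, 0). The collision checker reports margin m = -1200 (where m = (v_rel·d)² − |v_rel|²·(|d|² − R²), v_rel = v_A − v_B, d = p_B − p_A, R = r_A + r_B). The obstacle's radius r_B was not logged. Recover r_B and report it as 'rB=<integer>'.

m = -1200
d = (-10, 14);  v_rel = (-10, 3),  |v_rel|² = 109
v_rel×d = (-10)·(14) − (3)·(-10) = -110
since m = R²·109 − (-110)²:  R² = (12100 + -1200) / 109 = 100
R = √100 = 10  ⇒  r_B = 10 − 8 = 2

rB=2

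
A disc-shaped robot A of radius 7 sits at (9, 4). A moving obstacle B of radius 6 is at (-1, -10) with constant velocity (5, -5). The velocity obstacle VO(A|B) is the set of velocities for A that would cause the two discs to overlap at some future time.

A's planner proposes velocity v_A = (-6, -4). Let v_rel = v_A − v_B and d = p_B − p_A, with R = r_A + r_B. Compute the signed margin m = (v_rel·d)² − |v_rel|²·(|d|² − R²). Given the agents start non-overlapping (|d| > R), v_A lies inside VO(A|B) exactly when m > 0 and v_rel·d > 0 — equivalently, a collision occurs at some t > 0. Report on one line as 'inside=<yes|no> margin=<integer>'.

d = (-10, -14),  |d|² = 296;  R = 7+6 = 13,  c = 296−13² = 127
v_rel = (-11, 1),  |v_rel|² = 122;  v_rel·d = (-11)·(-10) + (1)·(-14) = 96
122·t² − 192·t + 127 = 0  ⇒  m = 96² − 122·127 = -6278
m = -6278 < 0,  v_rel·d = 96 > 0  ⇒  outside

inside=no margin=-6278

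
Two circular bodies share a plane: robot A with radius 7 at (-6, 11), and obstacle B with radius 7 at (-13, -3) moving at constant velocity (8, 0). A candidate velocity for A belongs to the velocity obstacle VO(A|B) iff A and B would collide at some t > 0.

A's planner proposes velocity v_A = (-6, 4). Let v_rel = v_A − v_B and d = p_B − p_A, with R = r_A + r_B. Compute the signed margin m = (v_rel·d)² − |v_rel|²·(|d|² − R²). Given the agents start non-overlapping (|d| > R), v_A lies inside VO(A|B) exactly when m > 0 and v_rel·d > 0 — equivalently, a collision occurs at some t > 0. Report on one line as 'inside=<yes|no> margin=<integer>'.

d = (-7, -14),  |d|² = 245;  R = 7+7 = 14,  c = 245−14² = 49
v_rel = (-14, 4),  |v_rel|² = 212;  v_rel·d = (-14)·(-7) + (4)·(-14) = 42
212·t² − 84·t + 49 = 0  ⇒  m = 42² − 212·49 = -8624
m = -8624 < 0,  v_rel·d = 42 > 0  ⇒  outside

inside=no margin=-8624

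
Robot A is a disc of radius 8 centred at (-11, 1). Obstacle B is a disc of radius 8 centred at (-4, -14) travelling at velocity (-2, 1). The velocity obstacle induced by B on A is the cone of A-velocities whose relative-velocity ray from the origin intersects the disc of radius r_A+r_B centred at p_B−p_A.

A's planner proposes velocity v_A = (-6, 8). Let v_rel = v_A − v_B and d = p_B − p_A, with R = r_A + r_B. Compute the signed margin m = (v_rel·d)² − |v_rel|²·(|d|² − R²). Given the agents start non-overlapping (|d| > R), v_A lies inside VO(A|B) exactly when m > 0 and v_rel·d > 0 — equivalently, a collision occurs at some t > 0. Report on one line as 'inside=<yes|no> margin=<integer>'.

d = (7, -15),  |d|² = 274;  R = 8+8 = 16,  c = 274−16² = 18
v_rel = (-4, 7),  |v_rel|² = 65;  v_rel·d = (-4)·(7) + (7)·(-15) = -133
65·t² + 266·t + 18 = 0  ⇒  m = (-133)² − 65·18 = 16519
m = 16519 > 0,  v_rel·d = -133 < 0  ⇒  outside

inside=no margin=16519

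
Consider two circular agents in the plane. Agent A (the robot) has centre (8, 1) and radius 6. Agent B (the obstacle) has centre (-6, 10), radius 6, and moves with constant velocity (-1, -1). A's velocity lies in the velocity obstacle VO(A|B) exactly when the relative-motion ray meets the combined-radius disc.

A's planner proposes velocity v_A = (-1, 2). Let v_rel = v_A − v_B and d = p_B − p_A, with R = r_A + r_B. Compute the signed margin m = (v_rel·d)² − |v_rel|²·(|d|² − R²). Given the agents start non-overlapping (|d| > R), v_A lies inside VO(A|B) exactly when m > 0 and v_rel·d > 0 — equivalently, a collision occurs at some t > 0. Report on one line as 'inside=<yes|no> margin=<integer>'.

d = (-14, 9),  |d|² = 277;  R = 6+6 = 12,  c = 277−12² = 133
v_rel = (0, 3),  |v_rel|² = 9;  v_rel·d = (0)·(-14) + (3)·(9) = 27
9·t² − 54·t + 133 = 0  ⇒  m = 27² − 9·133 = -468
m = -468 < 0,  v_rel·d = 27 > 0  ⇒  outside

inside=no margin=-468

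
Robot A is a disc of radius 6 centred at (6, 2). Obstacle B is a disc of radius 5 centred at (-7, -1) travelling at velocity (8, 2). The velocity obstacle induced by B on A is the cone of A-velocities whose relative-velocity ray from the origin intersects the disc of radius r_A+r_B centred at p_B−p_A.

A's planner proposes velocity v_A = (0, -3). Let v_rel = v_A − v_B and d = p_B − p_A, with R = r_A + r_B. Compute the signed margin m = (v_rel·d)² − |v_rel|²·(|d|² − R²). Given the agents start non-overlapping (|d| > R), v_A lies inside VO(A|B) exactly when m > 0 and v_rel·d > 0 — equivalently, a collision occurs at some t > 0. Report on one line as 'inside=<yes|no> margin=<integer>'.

d = (-13, -3),  |d|² = 178;  R = 6+5 = 11,  c = 178−11² = 57
v_rel = (-8, -5),  |v_rel|² = 89;  v_rel·d = (-8)·(-13) + (-5)·(-3) = 119
89·t² − 238·t + 57 = 0  ⇒  m = 119² − 89·57 = 9088
m = 9088 > 0,  v_rel·d = 119 > 0  ⇒  inside

inside=yes margin=9088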